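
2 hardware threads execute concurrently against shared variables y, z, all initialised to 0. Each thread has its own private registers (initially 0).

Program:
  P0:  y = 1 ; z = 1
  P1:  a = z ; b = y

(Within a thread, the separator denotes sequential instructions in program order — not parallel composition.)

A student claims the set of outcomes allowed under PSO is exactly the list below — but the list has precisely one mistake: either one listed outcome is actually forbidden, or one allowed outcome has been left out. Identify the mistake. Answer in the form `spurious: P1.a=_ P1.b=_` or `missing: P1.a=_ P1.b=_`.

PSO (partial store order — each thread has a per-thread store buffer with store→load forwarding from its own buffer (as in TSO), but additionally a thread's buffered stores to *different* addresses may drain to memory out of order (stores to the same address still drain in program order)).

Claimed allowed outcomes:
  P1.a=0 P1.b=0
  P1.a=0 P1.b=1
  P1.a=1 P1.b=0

outcome vector order: (P1.a,P1.b)
PSO: 4 outcomes — {(0,0) (0,1) (1,0) (1,1)}
PSO∖claimed = {(1,1)}

missing: P1.a=1 P1.b=1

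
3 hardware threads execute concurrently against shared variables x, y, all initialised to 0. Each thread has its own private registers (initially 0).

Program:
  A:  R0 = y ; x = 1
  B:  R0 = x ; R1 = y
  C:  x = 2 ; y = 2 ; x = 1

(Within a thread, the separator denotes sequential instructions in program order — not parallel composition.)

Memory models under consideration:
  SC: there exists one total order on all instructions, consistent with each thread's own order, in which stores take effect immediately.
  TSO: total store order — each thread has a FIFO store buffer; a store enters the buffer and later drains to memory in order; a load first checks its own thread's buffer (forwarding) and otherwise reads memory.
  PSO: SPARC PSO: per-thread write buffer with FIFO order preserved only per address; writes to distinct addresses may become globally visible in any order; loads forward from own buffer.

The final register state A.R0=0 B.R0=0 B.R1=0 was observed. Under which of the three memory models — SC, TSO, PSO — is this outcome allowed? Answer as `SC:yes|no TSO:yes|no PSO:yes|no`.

outcome vector order: (A.R0,B.R0,B.R1)
SC (11): (0,0,0); (0,0,2); (0,1,0); (0,1,2); (0,2,0); (0,2,2); (2,0,0); (2,0,2); (2,1,2); (2,2,0); (2,2,2)
TSO (11): (0,0,0); (0,0,2); (0,1,0); (0,1,2); (0,2,0); (0,2,2); (2,0,0); (2,0,2); (2,1,2); (2,2,0); (2,2,2)
PSO (12): (0,0,0); (0,0,2); (0,1,0); (0,1,2); (0,2,0); (0,2,2); (2,0,0); (2,0,2); (2,1,0); (2,1,2); (2,2,0); (2,2,2)
target (0,0,0) ∈ {SC,TSO,PSO}

SC:yes TSO:yes PSO:yes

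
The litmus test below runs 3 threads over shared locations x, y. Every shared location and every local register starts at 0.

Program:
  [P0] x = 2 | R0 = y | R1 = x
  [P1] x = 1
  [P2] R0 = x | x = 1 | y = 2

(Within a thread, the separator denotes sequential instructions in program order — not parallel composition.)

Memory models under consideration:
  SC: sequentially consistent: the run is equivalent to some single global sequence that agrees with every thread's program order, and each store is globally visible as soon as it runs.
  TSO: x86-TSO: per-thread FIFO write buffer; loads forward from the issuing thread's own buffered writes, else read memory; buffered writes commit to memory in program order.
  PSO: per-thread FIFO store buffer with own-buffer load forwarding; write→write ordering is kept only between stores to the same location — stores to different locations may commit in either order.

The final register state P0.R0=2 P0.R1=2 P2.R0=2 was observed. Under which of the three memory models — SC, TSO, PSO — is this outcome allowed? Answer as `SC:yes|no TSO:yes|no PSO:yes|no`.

outcome vector order: (P0.R0,P0.R1,P2.R0)
SC (11): (0,1,0), (0,1,1), (0,1,2), (0,2,0), (0,2,1), (0,2,2), (2,1,0), (2,1,1), (2,1,2), (2,2,0), (2,2,1)
TSO (11): (0,1,0), (0,1,1), (0,1,2), (0,2,0), (0,2,1), (0,2,2), (2,1,0), (2,1,1), (2,1,2), (2,2,0), (2,2,1)
PSO (12): (0,1,0), (0,1,1), (0,1,2), (0,2,0), (0,2,1), (0,2,2), (2,1,0), (2,1,1), (2,1,2), (2,2,0), (2,2,1), (2,2,2)
target (2,2,2) ∈ {PSO}

SC:no TSO:no PSO:yes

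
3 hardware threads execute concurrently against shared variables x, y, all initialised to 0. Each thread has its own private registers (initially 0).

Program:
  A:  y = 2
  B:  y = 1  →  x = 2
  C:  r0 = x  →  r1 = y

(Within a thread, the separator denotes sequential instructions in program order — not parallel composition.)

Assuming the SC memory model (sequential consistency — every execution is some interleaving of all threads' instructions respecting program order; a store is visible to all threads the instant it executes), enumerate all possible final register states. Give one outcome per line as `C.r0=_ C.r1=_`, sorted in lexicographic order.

outcome vector order: (C.r0,C.r1)
|SC outcomes| = 5

C.r0=0 C.r1=0
C.r0=0 C.r1=1
C.r0=0 C.r1=2
C.r0=2 C.r1=1
C.r0=2 C.r1=2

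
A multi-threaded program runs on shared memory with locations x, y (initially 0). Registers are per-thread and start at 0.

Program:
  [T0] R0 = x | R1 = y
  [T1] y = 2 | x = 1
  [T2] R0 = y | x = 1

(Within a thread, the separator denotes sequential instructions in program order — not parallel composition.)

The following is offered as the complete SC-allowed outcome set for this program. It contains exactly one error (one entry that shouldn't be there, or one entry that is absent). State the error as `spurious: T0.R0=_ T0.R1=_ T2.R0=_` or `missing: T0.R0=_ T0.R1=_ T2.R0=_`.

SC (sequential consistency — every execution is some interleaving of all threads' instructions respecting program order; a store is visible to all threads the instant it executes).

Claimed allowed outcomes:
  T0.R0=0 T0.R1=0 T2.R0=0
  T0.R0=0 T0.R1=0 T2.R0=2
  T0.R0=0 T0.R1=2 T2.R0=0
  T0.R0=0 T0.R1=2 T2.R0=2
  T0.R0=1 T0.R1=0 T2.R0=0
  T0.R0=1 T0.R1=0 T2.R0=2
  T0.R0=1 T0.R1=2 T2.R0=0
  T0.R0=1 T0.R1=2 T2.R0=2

outcome vector order: (T0.R0,T0.R1,T2.R0)
SC (7): (0,0,0), (0,0,2), (0,2,0), (0,2,2), (1,0,0), (1,2,0), (1,2,2)
claimed∖SC = {(1,0,2)}

spurious: T0.R0=1 T0.R1=0 T2.R0=2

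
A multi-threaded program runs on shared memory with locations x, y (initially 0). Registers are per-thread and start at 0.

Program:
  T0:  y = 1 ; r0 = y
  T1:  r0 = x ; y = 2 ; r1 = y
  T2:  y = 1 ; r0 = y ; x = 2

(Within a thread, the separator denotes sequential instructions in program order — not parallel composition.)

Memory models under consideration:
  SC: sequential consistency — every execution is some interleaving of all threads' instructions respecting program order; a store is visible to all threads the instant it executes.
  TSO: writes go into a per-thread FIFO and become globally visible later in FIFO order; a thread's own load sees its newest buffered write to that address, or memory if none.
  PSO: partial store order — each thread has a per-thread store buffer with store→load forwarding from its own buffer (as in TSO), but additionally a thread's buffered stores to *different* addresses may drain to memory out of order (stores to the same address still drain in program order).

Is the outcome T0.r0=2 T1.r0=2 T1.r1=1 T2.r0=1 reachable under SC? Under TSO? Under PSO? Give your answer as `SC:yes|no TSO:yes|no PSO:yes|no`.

SC:no TSO:no PSO:yes

outcome vector order: (T0.r0,T1.r0,T1.r1,T2.r0)
SC: 10 outcomes — {1/0/1/1; 1/0/1/2; 1/0/2/1; 1/0/2/2; 1/2/1/1; 1/2/2/1; 2/0/1/1; 2/0/2/1; 2/0/2/2; 2/2/2/1}
TSO: 10 outcomes — {1/0/1/1; 1/0/1/2; 1/0/2/1; 1/0/2/2; 1/2/1/1; 1/2/2/1; 2/0/1/1; 2/0/2/1; 2/0/2/2; 2/2/2/1}
PSO: 11 outcomes — {1/0/1/1; 1/0/1/2; 1/0/2/1; 1/0/2/2; 1/2/1/1; 1/2/2/1; 2/0/1/1; 2/0/2/1; 2/0/2/2; 2/2/1/1; 2/2/2/1}
target 2/2/1/1 ∈ {PSO}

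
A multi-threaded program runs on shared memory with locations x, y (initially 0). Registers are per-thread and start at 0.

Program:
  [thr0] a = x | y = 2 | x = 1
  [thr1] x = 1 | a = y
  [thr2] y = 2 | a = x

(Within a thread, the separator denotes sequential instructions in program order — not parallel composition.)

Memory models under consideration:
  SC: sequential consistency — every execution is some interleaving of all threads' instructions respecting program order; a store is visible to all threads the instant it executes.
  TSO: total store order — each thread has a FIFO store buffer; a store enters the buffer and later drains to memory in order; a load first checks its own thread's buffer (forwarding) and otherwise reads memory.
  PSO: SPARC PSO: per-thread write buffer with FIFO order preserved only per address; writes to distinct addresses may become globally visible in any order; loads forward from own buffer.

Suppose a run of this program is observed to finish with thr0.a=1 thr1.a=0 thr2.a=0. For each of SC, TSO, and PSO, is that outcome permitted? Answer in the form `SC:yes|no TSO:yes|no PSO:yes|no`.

SC:no TSO:yes PSO:yes

outcome vector order: (thr0.a,thr1.a,thr2.a)
under SC → (0,0,1) (0,2,0) (0,2,1) (1,0,1) (1,2,0) (1,2,1)
under TSO → (0,0,0) (0,0,1) (0,2,0) (0,2,1) (1,0,0) (1,0,1) (1,2,0) (1,2,1)
under PSO → (0,0,0) (0,0,1) (0,2,0) (0,2,1) (1,0,0) (1,0,1) (1,2,0) (1,2,1)
target (1,0,0) ∈ {TSO,PSO}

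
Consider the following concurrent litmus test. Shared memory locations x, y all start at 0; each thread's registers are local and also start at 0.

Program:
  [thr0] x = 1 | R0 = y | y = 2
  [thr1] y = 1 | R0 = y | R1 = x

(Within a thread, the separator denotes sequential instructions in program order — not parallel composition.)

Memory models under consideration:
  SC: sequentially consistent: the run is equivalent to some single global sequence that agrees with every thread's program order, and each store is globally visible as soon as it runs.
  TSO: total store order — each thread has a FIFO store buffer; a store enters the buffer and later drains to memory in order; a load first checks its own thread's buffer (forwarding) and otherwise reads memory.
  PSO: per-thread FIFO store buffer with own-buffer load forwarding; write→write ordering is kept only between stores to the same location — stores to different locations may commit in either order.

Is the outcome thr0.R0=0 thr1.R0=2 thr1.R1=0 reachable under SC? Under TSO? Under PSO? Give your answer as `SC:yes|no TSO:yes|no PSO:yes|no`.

SC:no TSO:no PSO:yes

outcome vector order: (thr0.R0,thr1.R0,thr1.R1)
under SC → (0,1,1); (0,2,1); (1,1,0); (1,1,1); (1,2,1)
under TSO → (0,1,0); (0,1,1); (0,2,1); (1,1,0); (1,1,1); (1,2,1)
under PSO → (0,1,0); (0,1,1); (0,2,0); (0,2,1); (1,1,0); (1,1,1); (1,2,0); (1,2,1)
target (0,2,0) ∈ {PSO}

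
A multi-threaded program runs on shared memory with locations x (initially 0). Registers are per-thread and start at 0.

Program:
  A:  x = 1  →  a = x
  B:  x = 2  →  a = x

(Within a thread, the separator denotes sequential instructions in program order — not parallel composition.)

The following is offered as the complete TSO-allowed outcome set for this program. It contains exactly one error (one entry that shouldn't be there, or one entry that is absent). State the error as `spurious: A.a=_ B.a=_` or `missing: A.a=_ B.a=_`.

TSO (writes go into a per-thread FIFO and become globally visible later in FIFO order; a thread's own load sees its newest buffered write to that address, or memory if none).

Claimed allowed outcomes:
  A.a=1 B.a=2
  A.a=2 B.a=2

outcome vector order: (A.a,B.a)
TSO (3): 11, 12, 22
TSO∖claimed = {11}

missing: A.a=1 B.a=1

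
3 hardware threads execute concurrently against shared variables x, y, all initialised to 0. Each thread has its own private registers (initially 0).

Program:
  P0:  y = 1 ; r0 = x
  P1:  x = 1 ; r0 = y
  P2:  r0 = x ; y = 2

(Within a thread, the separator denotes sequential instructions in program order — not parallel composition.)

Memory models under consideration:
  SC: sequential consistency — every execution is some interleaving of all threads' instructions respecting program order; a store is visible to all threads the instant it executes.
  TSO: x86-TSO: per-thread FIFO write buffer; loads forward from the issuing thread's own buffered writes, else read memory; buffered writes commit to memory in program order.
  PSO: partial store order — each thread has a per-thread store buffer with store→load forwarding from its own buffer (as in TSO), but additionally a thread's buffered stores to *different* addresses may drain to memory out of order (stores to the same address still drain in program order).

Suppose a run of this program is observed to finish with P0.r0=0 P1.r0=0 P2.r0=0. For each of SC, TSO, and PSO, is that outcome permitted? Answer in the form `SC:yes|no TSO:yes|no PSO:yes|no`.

outcome vector order: (P0.r0,P1.r0,P2.r0)
under SC → 010, 011, 020, 021, 100, 101, 110, 111, 120, 121
under TSO → 000, 001, 010, 011, 020, 021, 100, 101, 110, 111, 120, 121
under PSO → 000, 001, 010, 011, 020, 021, 100, 101, 110, 111, 120, 121
target 000 ∈ {TSO,PSO}

SC:no TSO:yes PSO:yes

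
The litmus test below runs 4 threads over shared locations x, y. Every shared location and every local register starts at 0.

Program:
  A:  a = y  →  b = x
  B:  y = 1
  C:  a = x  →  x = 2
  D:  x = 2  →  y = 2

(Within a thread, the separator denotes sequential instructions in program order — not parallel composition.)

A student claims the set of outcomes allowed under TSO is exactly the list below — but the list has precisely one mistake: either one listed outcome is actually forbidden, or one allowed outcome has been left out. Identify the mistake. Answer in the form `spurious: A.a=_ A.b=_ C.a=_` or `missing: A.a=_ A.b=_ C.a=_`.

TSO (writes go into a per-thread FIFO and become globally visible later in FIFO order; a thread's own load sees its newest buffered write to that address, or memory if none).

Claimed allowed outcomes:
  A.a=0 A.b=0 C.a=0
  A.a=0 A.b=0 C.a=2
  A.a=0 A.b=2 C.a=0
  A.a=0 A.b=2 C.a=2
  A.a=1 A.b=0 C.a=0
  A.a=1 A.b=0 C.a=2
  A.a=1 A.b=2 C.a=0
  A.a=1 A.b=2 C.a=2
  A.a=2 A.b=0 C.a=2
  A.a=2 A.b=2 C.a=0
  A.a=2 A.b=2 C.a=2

spurious: A.a=2 A.b=0 C.a=2

outcome vector order: (A.a,A.b,C.a)
under TSO → 000 002 020 022 100 102 120 122 220 222
claimed∖TSO = {202}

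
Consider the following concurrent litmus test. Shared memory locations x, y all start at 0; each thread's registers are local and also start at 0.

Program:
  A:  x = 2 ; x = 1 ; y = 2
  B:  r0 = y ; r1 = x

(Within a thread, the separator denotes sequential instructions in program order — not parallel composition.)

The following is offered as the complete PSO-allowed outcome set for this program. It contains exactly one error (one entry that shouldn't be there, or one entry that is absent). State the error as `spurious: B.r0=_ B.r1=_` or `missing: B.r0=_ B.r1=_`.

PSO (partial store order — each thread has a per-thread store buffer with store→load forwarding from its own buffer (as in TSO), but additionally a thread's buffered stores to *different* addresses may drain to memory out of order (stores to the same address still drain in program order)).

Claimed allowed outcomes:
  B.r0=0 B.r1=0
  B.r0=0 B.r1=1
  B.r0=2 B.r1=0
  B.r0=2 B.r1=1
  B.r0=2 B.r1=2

missing: B.r0=0 B.r1=2

outcome vector order: (B.r0,B.r1)
[PSO] allowed = {<0 0>; <0 1>; <0 2>; <2 0>; <2 1>; <2 2>}
PSO∖claimed = {<0 2>}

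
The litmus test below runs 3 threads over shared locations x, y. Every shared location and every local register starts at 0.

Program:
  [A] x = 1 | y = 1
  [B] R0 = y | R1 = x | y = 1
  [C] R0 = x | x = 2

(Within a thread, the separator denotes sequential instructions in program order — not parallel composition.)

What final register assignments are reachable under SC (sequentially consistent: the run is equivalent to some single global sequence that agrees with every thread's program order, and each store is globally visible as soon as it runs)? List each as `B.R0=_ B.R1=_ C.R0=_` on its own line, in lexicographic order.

outcome vector order: (B.R0,B.R1,C.R0)
|SC outcomes| = 10

B.R0=0 B.R1=0 C.R0=0
B.R0=0 B.R1=0 C.R0=1
B.R0=0 B.R1=1 C.R0=0
B.R0=0 B.R1=1 C.R0=1
B.R0=0 B.R1=2 C.R0=0
B.R0=0 B.R1=2 C.R0=1
B.R0=1 B.R1=1 C.R0=0
B.R0=1 B.R1=1 C.R0=1
B.R0=1 B.R1=2 C.R0=0
B.R0=1 B.R1=2 C.R0=1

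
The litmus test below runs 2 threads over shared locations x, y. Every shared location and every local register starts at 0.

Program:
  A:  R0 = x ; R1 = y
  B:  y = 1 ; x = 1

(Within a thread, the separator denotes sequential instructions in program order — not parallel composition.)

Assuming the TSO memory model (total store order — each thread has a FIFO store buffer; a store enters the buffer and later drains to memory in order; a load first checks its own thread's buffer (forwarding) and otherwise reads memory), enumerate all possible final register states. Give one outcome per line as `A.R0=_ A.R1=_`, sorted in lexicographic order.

outcome vector order: (A.R0,A.R1)
|TSO outcomes| = 3

A.R0=0 A.R1=0
A.R0=0 A.R1=1
A.R0=1 A.R1=1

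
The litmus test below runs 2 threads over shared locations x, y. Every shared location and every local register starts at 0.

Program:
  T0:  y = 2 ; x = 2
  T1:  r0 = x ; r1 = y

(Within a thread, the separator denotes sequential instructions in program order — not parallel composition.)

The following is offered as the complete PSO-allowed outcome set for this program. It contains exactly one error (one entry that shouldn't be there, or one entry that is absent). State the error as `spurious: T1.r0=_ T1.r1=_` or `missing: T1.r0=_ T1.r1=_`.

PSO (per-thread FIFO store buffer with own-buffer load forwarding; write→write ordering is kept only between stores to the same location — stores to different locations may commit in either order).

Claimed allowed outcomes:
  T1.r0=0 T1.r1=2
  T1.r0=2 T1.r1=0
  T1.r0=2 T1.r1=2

outcome vector order: (T1.r0,T1.r1)
PSO: 4 outcomes — {<0 0> <0 2> <2 0> <2 2>}
PSO∖claimed = {<0 0>}

missing: T1.r0=0 T1.r1=0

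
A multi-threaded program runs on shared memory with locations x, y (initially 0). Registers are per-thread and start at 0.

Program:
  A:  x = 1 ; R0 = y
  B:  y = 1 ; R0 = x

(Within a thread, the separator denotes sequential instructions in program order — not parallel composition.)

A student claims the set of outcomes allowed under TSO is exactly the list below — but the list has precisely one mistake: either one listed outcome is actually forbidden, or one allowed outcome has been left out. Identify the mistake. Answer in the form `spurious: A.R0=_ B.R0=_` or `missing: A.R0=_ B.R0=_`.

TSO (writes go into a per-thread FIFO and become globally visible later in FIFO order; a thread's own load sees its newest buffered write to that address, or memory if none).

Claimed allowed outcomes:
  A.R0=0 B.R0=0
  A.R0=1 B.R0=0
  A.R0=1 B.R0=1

missing: A.R0=0 B.R0=1

outcome vector order: (A.R0,B.R0)
TSO (4): 00; 01; 10; 11
TSO∖claimed = {01}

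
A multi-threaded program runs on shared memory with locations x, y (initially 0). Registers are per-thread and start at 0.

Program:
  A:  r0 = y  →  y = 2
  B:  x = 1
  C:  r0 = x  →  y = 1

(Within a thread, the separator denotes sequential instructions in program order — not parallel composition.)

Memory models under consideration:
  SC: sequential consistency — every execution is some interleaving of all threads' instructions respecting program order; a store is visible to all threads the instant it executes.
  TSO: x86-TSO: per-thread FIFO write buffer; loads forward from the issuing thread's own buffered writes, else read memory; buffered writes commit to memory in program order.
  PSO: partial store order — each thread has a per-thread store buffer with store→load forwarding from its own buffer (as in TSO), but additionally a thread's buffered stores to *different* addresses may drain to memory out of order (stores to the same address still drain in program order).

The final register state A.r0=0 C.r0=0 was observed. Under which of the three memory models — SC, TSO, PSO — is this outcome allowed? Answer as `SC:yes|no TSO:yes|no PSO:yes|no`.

SC:yes TSO:yes PSO:yes

outcome vector order: (A.r0,C.r0)
SC: 4 outcomes — {00, 01, 10, 11}
TSO: 4 outcomes — {00, 01, 10, 11}
PSO: 4 outcomes — {00, 01, 10, 11}
target 00 ∈ {SC,TSO,PSO}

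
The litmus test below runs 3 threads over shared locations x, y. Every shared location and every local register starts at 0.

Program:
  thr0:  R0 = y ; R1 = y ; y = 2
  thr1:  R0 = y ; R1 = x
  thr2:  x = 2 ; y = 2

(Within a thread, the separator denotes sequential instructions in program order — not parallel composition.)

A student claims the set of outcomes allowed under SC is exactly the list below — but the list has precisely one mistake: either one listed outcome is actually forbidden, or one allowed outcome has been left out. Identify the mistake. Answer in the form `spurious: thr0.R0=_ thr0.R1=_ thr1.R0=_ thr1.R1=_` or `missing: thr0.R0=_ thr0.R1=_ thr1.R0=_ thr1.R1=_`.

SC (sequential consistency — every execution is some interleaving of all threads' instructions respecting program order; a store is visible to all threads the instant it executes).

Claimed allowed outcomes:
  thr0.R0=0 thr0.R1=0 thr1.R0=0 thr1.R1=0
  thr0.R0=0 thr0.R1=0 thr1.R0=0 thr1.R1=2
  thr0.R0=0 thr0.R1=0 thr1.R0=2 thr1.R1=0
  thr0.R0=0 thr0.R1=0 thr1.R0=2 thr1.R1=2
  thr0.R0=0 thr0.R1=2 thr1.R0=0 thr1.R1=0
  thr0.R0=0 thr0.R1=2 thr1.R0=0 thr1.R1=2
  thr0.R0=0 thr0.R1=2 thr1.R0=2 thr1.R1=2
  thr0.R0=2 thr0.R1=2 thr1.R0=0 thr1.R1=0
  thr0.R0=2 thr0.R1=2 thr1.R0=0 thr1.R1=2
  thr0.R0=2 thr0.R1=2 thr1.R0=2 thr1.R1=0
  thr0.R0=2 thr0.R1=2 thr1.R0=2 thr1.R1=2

outcome vector order: (thr0.R0,thr0.R1,thr1.R0,thr1.R1)
SC: 10 outcomes — {<0 0 0 0> <0 0 0 2> <0 0 2 0> <0 0 2 2> <0 2 0 0> <0 2 0 2> <0 2 2 2> <2 2 0 0> <2 2 0 2> <2 2 2 2>}
claimed∖SC = {<2 2 2 0>}

spurious: thr0.R0=2 thr0.R1=2 thr1.R0=2 thr1.R1=0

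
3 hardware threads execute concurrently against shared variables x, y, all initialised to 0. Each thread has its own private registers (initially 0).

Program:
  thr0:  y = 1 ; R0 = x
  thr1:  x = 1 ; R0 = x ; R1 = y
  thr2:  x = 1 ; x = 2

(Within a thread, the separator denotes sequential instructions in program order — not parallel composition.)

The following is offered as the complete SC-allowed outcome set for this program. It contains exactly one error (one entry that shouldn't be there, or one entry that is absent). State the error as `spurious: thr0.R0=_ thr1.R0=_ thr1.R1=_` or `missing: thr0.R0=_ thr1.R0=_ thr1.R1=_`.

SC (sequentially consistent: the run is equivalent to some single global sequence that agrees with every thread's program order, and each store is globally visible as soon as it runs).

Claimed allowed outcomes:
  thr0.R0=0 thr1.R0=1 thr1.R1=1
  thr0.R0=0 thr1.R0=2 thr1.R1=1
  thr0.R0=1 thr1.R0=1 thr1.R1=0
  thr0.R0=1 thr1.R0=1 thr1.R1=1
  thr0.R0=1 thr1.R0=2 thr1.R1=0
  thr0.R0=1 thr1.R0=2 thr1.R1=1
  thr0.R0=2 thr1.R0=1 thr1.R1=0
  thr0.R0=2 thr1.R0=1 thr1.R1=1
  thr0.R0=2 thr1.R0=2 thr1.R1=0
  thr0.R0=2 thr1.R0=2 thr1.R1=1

outcome vector order: (thr0.R0,thr1.R0,thr1.R1)
[SC] allowed = {011 021 110 111 121 210 211 220 221}
claimed∖SC = {120}

spurious: thr0.R0=1 thr1.R0=2 thr1.R1=0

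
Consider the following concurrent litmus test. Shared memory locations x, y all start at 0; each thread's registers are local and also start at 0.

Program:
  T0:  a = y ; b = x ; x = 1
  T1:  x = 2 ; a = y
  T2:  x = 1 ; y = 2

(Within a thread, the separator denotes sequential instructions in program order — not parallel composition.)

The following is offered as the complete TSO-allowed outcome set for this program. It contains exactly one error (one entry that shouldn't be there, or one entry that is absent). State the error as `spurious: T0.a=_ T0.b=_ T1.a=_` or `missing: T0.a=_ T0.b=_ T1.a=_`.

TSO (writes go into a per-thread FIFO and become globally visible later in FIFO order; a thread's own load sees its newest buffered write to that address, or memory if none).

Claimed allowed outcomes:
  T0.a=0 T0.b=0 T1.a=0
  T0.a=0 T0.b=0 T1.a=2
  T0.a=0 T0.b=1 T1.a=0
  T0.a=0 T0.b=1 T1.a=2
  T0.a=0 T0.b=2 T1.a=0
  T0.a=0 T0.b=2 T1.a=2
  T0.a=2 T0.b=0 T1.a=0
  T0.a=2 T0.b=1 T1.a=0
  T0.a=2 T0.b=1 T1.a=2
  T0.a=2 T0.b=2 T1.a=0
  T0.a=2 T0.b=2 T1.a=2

outcome vector order: (T0.a,T0.b,T1.a)
under TSO → <0 0 0>; <0 0 2>; <0 1 0>; <0 1 2>; <0 2 0>; <0 2 2>; <2 1 0>; <2 1 2>; <2 2 0>; <2 2 2>
claimed∖TSO = {<2 0 0>}

spurious: T0.a=2 T0.b=0 T1.a=0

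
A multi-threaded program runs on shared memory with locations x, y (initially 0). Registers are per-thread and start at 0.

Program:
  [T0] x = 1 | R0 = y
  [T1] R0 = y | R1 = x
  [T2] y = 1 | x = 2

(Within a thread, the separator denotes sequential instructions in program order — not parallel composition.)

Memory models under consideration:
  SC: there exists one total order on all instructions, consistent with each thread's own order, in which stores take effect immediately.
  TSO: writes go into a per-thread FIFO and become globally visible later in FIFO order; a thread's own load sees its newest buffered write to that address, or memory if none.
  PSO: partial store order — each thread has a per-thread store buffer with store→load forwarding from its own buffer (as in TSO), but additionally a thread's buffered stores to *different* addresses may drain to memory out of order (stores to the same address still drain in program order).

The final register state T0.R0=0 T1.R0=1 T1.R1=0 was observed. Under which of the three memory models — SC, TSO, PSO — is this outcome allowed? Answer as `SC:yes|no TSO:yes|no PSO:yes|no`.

outcome vector order: (T0.R0,T1.R0,T1.R1)
SC (11): <0 0 0>; <0 0 1>; <0 0 2>; <0 1 1>; <0 1 2>; <1 0 0>; <1 0 1>; <1 0 2>; <1 1 0>; <1 1 1>; <1 1 2>
TSO (12): <0 0 0>; <0 0 1>; <0 0 2>; <0 1 0>; <0 1 1>; <0 1 2>; <1 0 0>; <1 0 1>; <1 0 2>; <1 1 0>; <1 1 1>; <1 1 2>
PSO (12): <0 0 0>; <0 0 1>; <0 0 2>; <0 1 0>; <0 1 1>; <0 1 2>; <1 0 0>; <1 0 1>; <1 0 2>; <1 1 0>; <1 1 1>; <1 1 2>
target <0 1 0> ∈ {TSO,PSO}

SC:no TSO:yes PSO:yes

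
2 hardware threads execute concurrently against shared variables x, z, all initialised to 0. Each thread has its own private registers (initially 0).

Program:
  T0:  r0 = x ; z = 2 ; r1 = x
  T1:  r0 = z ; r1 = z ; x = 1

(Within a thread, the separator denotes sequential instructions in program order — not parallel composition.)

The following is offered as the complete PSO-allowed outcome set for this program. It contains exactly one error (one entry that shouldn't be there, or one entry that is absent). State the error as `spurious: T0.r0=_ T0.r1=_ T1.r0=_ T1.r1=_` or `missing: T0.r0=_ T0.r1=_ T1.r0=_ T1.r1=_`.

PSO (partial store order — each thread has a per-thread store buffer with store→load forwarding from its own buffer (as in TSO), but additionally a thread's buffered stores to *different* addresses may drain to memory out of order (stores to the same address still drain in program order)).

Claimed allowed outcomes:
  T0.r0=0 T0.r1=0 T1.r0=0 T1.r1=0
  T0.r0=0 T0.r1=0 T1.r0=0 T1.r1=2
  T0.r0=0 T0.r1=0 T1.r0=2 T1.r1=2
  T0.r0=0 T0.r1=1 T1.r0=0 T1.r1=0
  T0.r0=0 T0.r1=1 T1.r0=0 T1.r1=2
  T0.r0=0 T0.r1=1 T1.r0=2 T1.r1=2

outcome vector order: (T0.r0,T0.r1,T1.r0,T1.r1)
under PSO → (0,0,0,0) (0,0,0,2) (0,0,2,2) (0,1,0,0) (0,1,0,2) (0,1,2,2) (1,1,0,0)
PSO∖claimed = {(1,1,0,0)}

missing: T0.r0=1 T0.r1=1 T1.r0=0 T1.r1=0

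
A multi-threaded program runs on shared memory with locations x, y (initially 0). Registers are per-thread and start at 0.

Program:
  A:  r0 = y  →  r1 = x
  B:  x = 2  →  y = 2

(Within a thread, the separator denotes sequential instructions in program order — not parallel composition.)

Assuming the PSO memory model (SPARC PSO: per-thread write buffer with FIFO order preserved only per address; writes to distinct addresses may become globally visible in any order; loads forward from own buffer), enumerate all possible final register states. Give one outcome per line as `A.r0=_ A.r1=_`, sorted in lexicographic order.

outcome vector order: (A.r0,A.r1)
|PSO outcomes| = 4

A.r0=0 A.r1=0
A.r0=0 A.r1=2
A.r0=2 A.r1=0
A.r0=2 A.r1=2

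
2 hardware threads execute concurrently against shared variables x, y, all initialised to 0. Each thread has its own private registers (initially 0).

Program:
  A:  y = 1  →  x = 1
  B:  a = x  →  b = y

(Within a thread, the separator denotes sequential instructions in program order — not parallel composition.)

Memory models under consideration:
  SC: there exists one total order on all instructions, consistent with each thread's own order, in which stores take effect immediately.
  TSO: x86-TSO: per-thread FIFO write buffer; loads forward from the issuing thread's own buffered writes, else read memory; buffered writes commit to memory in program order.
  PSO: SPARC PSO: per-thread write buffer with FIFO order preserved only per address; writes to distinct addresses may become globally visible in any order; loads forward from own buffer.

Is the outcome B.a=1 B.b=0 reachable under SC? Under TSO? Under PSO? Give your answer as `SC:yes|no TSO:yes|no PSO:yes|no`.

SC:no TSO:no PSO:yes

outcome vector order: (B.a,B.b)
SC (3): 0/0; 0/1; 1/1
TSO (3): 0/0; 0/1; 1/1
PSO (4): 0/0; 0/1; 1/0; 1/1
target 1/0 ∈ {PSO}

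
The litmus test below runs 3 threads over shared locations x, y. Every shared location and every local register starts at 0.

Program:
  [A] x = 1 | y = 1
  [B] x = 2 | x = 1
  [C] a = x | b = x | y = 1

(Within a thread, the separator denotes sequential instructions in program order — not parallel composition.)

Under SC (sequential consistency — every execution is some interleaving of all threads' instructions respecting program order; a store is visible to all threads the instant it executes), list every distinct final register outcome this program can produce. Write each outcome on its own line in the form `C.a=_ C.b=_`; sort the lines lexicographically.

C.a=0 C.b=0
C.a=0 C.b=1
C.a=0 C.b=2
C.a=1 C.b=1
C.a=1 C.b=2
C.a=2 C.b=1
C.a=2 C.b=2

outcome vector order: (C.a,C.b)
|SC outcomes| = 7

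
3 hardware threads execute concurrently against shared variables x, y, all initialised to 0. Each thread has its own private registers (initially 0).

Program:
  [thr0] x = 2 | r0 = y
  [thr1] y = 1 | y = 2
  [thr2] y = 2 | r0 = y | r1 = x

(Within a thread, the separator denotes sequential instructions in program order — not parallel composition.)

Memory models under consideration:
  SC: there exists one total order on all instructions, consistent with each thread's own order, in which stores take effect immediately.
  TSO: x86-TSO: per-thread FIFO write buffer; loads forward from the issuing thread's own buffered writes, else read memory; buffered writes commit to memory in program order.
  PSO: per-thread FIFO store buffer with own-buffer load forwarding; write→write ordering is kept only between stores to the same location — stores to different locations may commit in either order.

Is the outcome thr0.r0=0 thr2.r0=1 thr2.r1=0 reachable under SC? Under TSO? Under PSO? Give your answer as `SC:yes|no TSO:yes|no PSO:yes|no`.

SC:no TSO:yes PSO:yes

outcome vector order: (thr0.r0,thr2.r0,thr2.r1)
under SC → (0,1,2), (0,2,2), (1,1,0), (1,1,2), (1,2,0), (1,2,2), (2,1,0), (2,1,2), (2,2,0), (2,2,2)
under TSO → (0,1,0), (0,1,2), (0,2,0), (0,2,2), (1,1,0), (1,1,2), (1,2,0), (1,2,2), (2,1,0), (2,1,2), (2,2,0), (2,2,2)
under PSO → (0,1,0), (0,1,2), (0,2,0), (0,2,2), (1,1,0), (1,1,2), (1,2,0), (1,2,2), (2,1,0), (2,1,2), (2,2,0), (2,2,2)
target (0,1,0) ∈ {TSO,PSO}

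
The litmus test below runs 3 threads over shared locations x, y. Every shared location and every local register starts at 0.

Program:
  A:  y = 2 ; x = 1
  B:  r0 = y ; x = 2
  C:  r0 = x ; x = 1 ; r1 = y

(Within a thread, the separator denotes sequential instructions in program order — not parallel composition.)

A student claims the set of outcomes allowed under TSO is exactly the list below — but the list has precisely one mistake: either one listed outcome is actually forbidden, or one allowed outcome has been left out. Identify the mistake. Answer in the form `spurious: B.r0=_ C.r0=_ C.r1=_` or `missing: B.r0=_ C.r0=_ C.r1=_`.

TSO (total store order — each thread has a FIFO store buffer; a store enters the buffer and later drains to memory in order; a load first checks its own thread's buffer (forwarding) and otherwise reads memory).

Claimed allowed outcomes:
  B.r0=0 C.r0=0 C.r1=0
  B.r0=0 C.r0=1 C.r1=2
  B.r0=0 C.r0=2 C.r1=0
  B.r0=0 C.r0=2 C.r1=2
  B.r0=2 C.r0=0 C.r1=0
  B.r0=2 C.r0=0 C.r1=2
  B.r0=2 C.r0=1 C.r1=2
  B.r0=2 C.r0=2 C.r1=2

missing: B.r0=0 C.r0=0 C.r1=2

outcome vector order: (B.r0,C.r0,C.r1)
TSO (9): 000 002 012 020 022 200 202 212 222
TSO∖claimed = {002}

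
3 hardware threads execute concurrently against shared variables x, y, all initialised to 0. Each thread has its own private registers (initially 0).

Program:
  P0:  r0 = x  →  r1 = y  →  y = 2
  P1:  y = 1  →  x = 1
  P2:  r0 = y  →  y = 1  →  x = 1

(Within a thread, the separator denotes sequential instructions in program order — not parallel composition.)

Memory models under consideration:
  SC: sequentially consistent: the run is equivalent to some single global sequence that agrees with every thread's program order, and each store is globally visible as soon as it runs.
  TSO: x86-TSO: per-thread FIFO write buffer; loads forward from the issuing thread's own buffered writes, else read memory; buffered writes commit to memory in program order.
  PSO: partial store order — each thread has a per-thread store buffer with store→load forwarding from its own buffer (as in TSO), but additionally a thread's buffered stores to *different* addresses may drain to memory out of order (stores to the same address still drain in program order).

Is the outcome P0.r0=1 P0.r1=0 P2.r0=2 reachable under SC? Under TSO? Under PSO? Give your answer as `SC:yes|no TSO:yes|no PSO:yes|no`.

outcome vector order: (P0.r0,P0.r1,P2.r0)
under SC → <0 0 0> <0 0 1> <0 0 2> <0 1 0> <0 1 1> <0 1 2> <1 1 0> <1 1 1> <1 1 2>
under TSO → <0 0 0> <0 0 1> <0 0 2> <0 1 0> <0 1 1> <0 1 2> <1 1 0> <1 1 1> <1 1 2>
under PSO → <0 0 0> <0 0 1> <0 0 2> <0 1 0> <0 1 1> <0 1 2> <1 0 0> <1 0 1> <1 0 2> <1 1 0> <1 1 1> <1 1 2>
target <1 0 2> ∈ {PSO}

SC:no TSO:no PSO:yes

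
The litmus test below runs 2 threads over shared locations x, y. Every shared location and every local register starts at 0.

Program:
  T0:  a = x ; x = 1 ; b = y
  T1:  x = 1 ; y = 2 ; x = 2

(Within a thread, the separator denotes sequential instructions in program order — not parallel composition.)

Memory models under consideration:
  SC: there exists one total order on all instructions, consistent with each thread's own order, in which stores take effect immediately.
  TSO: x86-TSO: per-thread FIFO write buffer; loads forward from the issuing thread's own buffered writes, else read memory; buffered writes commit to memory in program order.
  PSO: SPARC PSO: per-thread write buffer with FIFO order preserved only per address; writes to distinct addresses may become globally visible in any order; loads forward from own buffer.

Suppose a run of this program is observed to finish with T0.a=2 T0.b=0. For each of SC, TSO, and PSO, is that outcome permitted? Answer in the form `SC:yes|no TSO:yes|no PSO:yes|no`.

outcome vector order: (T0.a,T0.b)
SC (5): <0 0>, <0 2>, <1 0>, <1 2>, <2 2>
TSO (5): <0 0>, <0 2>, <1 0>, <1 2>, <2 2>
PSO (6): <0 0>, <0 2>, <1 0>, <1 2>, <2 0>, <2 2>
target <2 0> ∈ {PSO}

SC:no TSO:no PSO:yes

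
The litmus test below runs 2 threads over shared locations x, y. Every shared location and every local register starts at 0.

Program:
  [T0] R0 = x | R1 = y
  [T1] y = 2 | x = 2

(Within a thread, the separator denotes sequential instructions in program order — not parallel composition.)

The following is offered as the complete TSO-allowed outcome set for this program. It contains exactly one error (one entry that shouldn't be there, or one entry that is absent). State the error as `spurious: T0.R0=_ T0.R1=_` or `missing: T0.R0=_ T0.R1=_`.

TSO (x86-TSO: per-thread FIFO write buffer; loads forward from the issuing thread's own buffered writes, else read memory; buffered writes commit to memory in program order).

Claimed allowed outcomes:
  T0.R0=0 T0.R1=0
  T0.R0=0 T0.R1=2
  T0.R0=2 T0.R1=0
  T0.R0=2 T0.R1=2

spurious: T0.R0=2 T0.R1=0

outcome vector order: (T0.R0,T0.R1)
under TSO → <0 0> <0 2> <2 2>
claimed∖TSO = {<2 0>}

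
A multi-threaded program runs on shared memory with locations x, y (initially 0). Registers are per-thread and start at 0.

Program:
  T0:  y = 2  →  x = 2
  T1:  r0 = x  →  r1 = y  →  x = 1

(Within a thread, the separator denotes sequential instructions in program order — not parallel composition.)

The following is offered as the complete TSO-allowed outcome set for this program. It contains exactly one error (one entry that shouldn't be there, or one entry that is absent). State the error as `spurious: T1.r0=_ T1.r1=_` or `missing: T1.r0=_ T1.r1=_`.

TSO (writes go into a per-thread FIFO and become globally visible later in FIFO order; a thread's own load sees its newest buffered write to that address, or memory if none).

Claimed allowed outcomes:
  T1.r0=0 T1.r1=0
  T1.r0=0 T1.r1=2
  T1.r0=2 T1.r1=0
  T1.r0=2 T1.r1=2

spurious: T1.r0=2 T1.r1=0

outcome vector order: (T1.r0,T1.r1)
TSO: 3 outcomes — {0/0, 0/2, 2/2}
claimed∖TSO = {2/0}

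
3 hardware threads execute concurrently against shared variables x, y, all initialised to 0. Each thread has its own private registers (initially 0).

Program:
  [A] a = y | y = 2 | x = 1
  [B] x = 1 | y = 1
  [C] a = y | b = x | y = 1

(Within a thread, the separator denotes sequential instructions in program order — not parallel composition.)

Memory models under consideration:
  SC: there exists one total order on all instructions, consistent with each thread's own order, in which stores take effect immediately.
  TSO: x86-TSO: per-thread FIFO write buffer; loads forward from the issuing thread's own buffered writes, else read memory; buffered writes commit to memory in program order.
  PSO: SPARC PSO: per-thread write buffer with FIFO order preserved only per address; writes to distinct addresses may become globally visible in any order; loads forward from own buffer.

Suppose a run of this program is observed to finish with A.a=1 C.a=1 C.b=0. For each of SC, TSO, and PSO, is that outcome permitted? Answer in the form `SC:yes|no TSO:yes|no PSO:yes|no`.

outcome vector order: (A.a,C.a,C.b)
SC (9): (0,0,0), (0,0,1), (0,1,1), (0,2,0), (0,2,1), (1,0,0), (1,0,1), (1,1,1), (1,2,1)
TSO (9): (0,0,0), (0,0,1), (0,1,1), (0,2,0), (0,2,1), (1,0,0), (1,0,1), (1,1,1), (1,2,1)
PSO (12): (0,0,0), (0,0,1), (0,1,0), (0,1,1), (0,2,0), (0,2,1), (1,0,0), (1,0,1), (1,1,0), (1,1,1), (1,2,0), (1,2,1)
target (1,1,0) ∈ {PSO}

SC:no TSO:no PSO:yes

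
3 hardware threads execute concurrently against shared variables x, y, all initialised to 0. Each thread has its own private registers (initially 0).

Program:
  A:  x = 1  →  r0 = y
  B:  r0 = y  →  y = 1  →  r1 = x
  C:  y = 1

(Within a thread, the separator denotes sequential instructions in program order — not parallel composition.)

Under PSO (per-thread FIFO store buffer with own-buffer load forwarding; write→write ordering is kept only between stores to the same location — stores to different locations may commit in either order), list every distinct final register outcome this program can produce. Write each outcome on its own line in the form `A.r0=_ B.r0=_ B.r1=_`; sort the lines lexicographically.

A.r0=0 B.r0=0 B.r1=0
A.r0=0 B.r0=0 B.r1=1
A.r0=0 B.r0=1 B.r1=0
A.r0=0 B.r0=1 B.r1=1
A.r0=1 B.r0=0 B.r1=0
A.r0=1 B.r0=0 B.r1=1
A.r0=1 B.r0=1 B.r1=0
A.r0=1 B.r0=1 B.r1=1

outcome vector order: (A.r0,B.r0,B.r1)
|PSO outcomes| = 8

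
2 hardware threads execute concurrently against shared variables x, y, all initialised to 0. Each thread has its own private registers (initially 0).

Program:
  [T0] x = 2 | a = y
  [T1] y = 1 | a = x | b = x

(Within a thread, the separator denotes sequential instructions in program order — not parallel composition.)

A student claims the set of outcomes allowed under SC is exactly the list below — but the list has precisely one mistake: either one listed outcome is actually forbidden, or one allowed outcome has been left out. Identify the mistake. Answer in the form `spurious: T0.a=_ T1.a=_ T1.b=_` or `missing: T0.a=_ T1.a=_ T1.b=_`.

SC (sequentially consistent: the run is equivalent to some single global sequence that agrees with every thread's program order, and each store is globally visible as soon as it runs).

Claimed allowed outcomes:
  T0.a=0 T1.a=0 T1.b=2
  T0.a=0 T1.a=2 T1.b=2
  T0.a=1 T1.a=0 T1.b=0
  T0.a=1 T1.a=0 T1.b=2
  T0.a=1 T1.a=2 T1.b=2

spurious: T0.a=0 T1.a=0 T1.b=2

outcome vector order: (T0.a,T1.a,T1.b)
SC (4): (0,2,2) (1,0,0) (1,0,2) (1,2,2)
claimed∖SC = {(0,0,2)}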